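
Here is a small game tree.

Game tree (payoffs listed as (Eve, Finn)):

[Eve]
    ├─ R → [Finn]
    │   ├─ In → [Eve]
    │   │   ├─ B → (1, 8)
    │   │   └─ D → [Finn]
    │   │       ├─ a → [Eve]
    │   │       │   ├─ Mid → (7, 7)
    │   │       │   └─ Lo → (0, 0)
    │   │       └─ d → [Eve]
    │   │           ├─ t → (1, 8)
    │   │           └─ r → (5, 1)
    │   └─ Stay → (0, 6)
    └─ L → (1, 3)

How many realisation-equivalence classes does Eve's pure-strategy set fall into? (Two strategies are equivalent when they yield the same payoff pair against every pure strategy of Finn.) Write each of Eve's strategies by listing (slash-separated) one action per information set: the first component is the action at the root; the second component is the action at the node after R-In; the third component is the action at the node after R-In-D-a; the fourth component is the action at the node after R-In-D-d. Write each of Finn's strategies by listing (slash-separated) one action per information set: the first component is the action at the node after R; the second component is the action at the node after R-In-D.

6

Eve has 16 pure strategies: R/B/Mid/t, R/B/Mid/r, R/B/Lo/t, R/B/Lo/r, R/D/Mid/t, R/D/Mid/r, R/D/Lo/t, R/D/Lo/r, L/B/Mid/t, L/B/Mid/r, L/B/Lo/t, L/B/Lo/r, L/D/Mid/t, L/D/Mid/r, L/D/Lo/t, L/D/Lo/r. Columns: In/a, In/d, Stay/a, Stay/d.
{R/B/Mid/t, R/B/Mid/r, R/B/Lo/t, R/B/Lo/r} → row (1,8) (1,8) (0,6) (0,6)
{R/D/Mid/t} → row (7,7) (1,8) (0,6) (0,6)
{R/D/Mid/r} → row (7,7) (5,1) (0,6) (0,6)
{R/D/Lo/t} → row (0,0) (1,8) (0,6) (0,6)
{R/D/Lo/r} → row (0,0) (5,1) (0,6) (0,6)
{L/B/Mid/t, L/B/Mid/r, L/B/Lo/t, L/B/Lo/r, L/D/Mid/t, L/D/Mid/r, L/D/Lo/t, L/D/Lo/r} → row (1,3) (1,3) (1,3) (1,3)
That's 6 distinct rows out of 16 strategies.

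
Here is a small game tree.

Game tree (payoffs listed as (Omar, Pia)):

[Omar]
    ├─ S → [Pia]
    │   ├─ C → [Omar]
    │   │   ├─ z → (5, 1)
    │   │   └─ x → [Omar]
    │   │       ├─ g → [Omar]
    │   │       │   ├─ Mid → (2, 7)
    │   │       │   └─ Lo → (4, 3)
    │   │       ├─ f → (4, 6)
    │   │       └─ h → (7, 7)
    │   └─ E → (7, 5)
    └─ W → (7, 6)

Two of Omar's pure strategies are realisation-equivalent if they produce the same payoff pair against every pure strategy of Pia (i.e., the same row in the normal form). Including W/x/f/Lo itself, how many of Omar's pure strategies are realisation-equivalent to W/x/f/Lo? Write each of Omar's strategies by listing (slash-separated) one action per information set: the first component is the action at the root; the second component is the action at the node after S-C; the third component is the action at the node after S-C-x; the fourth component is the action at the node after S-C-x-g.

12

Row for W/x/f/Lo (columns C, E): (7,6) (7,6).
Under W/x/f/Lo, Omar's choice at the node after S-C and at the node after S-C-x and at the node after S-C-x-g can never be reached regardless of what Pia does, so varying those choices leaves every outcome unchanged.
Holding the reachable choices fixed and varying the unreachable ones freely already gives 2 × 3 × 2 = 12 equivalent strategies.
No other strategy reproduces this row, so those 12 are the full class: W/z/g/Mid, W/z/g/Lo, W/z/f/Mid, W/z/f/Lo, W/z/h/Mid, W/z/h/Lo, W/x/g/Mid, W/x/g/Lo, W/x/f/Mid, W/x/f/Lo, W/x/h/Mid, W/x/h/Lo.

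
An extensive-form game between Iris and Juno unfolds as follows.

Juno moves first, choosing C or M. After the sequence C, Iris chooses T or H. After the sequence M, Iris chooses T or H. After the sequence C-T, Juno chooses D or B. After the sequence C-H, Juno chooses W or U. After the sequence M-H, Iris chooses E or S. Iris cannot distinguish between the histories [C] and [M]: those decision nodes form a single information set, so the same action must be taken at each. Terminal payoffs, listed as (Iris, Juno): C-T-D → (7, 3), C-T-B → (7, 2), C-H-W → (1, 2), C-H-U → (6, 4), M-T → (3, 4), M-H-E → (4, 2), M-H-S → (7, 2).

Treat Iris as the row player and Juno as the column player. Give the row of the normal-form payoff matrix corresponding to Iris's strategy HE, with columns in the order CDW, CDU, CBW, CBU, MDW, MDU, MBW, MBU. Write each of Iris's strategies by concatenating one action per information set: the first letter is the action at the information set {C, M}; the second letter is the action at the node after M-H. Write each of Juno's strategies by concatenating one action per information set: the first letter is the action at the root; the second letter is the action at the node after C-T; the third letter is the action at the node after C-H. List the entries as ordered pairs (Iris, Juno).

(1,2) (6,4) (1,2) (6,4) (4,2) (4,2) (4,2) (4,2)

vs CDW: Juno plays C → Iris plays H at [C] → Juno plays W at [C-H] → (1, 2)
vs CDU: Juno plays C → Iris plays H at [C] → Juno plays U at [C-H] → (6, 4)
vs CBW: Juno plays C → Iris plays H at [C] → Juno plays W at [C-H] → (1, 2)
vs CBU: Juno plays C → Iris plays H at [C] → Juno plays U at [C-H] → (6, 4)
vs MDW: Juno plays M → Iris plays H at [M] → Iris plays E at [M-H] → (4, 2)
vs MDU: Juno plays M → Iris plays H at [M] → Iris plays E at [M-H] → (4, 2)
vs MBW: Juno plays M → Iris plays H at [M] → Iris plays E at [M-H] → (4, 2)
vs MBU: Juno plays M → Iris plays H at [M] → Iris plays E at [M-H] → (4, 2)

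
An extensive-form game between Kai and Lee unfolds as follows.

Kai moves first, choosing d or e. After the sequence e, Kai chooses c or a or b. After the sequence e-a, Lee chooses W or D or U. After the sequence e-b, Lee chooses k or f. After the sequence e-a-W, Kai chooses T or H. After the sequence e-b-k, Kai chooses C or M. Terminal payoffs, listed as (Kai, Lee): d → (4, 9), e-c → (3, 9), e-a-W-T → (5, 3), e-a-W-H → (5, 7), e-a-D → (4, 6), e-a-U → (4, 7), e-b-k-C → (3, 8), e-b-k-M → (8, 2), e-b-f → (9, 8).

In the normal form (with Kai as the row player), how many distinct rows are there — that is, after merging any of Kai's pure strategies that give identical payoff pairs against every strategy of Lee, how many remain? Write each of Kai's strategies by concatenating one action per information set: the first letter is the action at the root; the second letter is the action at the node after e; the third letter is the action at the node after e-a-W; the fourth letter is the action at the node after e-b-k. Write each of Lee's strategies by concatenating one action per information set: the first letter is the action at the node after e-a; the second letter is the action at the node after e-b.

6

Kai has 24 pure strategies: dcTC, dcTM, dcHC, dcHM, daTC, daTM, daHC, daHM, dbTC, dbTM, dbHC, dbHM, ecTC, ecTM, ecHC, ecHM, eaTC, eaTM, eaHC, eaHM, ebTC, ebTM, ebHC, ebHM. Columns: Wk, Wf, Dk, Df, Uk, Uf.
{dcTC, dcTM, dcHC, dcHM, daTC, daTM, daHC, daHM, dbTC, dbTM, dbHC, dbHM} → row (4,9) (4,9) (4,9) (4,9) (4,9) (4,9)
{ecTC, ecTM, ecHC, ecHM} → row (3,9) (3,9) (3,9) (3,9) (3,9) (3,9)
{eaTC, eaTM} → row (5,3) (5,3) (4,6) (4,6) (4,7) (4,7)
{eaHC, eaHM} → row (5,7) (5,7) (4,6) (4,6) (4,7) (4,7)
{ebTC, ebHC} → row (3,8) (9,8) (3,8) (9,8) (3,8) (9,8)
{ebTM, ebHM} → row (8,2) (9,8) (8,2) (9,8) (8,2) (9,8)
That's 6 distinct rows out of 24 strategies.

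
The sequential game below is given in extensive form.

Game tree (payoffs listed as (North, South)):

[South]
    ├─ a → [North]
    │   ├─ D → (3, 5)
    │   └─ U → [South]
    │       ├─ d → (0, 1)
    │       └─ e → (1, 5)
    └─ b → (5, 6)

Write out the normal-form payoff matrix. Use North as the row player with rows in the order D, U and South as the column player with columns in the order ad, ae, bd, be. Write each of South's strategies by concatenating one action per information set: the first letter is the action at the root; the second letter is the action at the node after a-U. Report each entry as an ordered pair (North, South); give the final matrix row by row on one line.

D: (3,5) (3,5) (5,6) (5,6) | U: (0,1) (1,5) (5,6) (5,6)

Row D: ad→(3,5), ae→(3,5), bd→(5,6), be→(5,6)
Row U: ad→(0,1), ae→(1,5), bd→(5,6), be→(5,6)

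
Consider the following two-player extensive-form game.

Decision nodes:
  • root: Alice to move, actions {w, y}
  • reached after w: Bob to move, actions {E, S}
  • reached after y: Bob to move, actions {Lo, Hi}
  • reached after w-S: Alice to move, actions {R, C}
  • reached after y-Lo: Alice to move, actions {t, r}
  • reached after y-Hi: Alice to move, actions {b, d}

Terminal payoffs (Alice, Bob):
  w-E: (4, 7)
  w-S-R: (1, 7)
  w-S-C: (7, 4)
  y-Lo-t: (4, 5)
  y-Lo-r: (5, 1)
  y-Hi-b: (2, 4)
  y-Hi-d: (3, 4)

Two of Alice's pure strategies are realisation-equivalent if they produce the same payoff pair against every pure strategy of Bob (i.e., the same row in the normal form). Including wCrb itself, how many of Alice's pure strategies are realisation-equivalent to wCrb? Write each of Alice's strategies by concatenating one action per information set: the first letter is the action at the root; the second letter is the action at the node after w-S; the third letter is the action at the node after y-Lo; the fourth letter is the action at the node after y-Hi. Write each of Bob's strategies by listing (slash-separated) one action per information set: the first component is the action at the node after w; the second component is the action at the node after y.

4

Row for wCrb (columns E/Lo, E/Hi, S/Lo, S/Hi): (4,7) (4,7) (7,4) (7,4).
Under wCrb, Alice's choice at the node after y-Lo and at the node after y-Hi can never be reached regardless of what Bob does, so varying those choices leaves every outcome unchanged.
Holding the reachable choices fixed and varying the unreachable ones freely already gives 2 × 2 = 4 equivalent strategies.
No other strategy reproduces this row, so those 4 are the full class: wCtb, wCtd, wCrb, wCrd.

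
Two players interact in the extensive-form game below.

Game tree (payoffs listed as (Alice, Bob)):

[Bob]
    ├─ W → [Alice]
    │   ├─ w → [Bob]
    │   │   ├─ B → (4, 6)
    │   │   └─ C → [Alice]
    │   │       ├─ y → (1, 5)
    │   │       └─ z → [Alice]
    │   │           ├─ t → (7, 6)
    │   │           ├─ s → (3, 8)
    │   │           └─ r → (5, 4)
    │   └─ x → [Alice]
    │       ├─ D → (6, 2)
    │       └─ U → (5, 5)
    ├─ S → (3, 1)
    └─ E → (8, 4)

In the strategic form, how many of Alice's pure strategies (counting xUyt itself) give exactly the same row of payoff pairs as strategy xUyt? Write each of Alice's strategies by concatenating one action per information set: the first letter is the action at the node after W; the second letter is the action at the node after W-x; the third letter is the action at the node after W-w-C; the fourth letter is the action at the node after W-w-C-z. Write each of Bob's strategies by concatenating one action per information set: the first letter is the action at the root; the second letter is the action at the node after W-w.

6

Row for xUyt (columns WB, WC, SB, SC, EB, EC): (5,5) (5,5) (3,1) (3,1) (8,4) (8,4).
Under xUyt, Alice's choice at the node after W-w-C and at the node after W-w-C-z can never be reached regardless of what Bob does, so varying those choices leaves every outcome unchanged.
Holding the reachable choices fixed and varying the unreachable ones freely already gives 2 × 3 = 6 equivalent strategies.
No other strategy reproduces this row, so those 6 are the full class: xUyt, xUys, xUyr, xUzt, xUzs, xUzr.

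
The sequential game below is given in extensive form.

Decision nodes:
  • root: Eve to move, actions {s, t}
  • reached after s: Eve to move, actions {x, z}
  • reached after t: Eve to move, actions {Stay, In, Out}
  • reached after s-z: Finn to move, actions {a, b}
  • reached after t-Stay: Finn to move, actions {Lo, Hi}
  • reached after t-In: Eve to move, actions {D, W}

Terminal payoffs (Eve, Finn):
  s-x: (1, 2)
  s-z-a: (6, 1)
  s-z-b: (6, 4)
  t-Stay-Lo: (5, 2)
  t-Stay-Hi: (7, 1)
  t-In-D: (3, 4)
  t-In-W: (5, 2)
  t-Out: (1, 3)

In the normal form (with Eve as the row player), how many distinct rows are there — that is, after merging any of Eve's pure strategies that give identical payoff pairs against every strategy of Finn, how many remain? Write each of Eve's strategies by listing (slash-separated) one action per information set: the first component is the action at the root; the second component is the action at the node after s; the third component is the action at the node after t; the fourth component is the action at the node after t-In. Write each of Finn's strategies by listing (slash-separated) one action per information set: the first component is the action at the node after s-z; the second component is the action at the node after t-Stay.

Eve has 24 pure strategies: s/x/Stay/D, s/x/Stay/W, s/x/In/D, s/x/In/W, s/x/Out/D, s/x/Out/W, s/z/Stay/D, s/z/Stay/W, s/z/In/D, s/z/In/W, s/z/Out/D, s/z/Out/W, t/x/Stay/D, t/x/Stay/W, t/x/In/D, t/x/In/W, t/x/Out/D, t/x/Out/W, t/z/Stay/D, t/z/Stay/W, t/z/In/D, t/z/In/W, t/z/Out/D, t/z/Out/W. Columns: a/Lo, a/Hi, b/Lo, b/Hi.
{s/x/Stay/D, s/x/Stay/W, s/x/In/D, s/x/In/W, s/x/Out/D, s/x/Out/W} → row (1,2) (1,2) (1,2) (1,2)
{s/z/Stay/D, s/z/Stay/W, s/z/In/D, s/z/In/W, s/z/Out/D, s/z/Out/W} → row (6,1) (6,1) (6,4) (6,4)
{t/x/Stay/D, t/x/Stay/W, t/z/Stay/D, t/z/Stay/W} → row (5,2) (7,1) (5,2) (7,1)
{t/x/In/D, t/z/In/D} → row (3,4) (3,4) (3,4) (3,4)
{t/x/In/W, t/z/In/W} → row (5,2) (5,2) (5,2) (5,2)
{t/x/Out/D, t/x/Out/W, t/z/Out/D, t/z/Out/W} → row (1,3) (1,3) (1,3) (1,3)
That's 6 distinct rows out of 24 strategies.

6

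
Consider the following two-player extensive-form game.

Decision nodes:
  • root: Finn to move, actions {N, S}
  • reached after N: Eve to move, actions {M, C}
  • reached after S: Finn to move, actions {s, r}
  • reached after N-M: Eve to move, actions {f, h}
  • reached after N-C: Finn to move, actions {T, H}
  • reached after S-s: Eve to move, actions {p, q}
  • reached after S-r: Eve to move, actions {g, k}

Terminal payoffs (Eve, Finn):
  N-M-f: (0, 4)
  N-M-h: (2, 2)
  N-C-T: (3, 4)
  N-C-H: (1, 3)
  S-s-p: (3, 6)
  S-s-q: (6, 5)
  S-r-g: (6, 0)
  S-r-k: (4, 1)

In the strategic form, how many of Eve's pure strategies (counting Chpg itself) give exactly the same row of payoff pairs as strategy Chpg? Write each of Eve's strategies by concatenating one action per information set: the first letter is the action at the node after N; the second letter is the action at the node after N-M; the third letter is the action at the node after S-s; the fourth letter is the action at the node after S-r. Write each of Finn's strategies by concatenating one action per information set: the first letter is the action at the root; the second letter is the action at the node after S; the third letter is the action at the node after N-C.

2

Row for Chpg (columns NsT, NsH, NrT, NrH, SsT, SsH, SrT, SrH): (3,4) (1,3) (3,4) (1,3) (3,6) (3,6) (6,0) (6,0).
Under Chpg, Eve's choice at the node after N-M can never be reached regardless of what Finn does, so varying those choices leaves every outcome unchanged.
Holding the reachable choices fixed and varying the unreachable one freely already gives 2 equivalent strategies.
No other strategy reproduces this row, so those 2 are the full class: Cfpg, Chpg.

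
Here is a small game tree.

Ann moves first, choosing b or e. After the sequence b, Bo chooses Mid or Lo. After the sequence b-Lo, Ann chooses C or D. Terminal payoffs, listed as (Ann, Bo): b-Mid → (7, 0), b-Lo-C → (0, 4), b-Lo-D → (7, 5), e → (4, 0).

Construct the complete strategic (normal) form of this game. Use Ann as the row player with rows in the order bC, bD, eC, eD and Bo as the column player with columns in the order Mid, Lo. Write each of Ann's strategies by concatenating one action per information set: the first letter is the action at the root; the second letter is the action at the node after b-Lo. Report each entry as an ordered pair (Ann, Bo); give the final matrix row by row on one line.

Row bC: Mid→(7,0), Lo→(0,4)
Row bD: Mid→(7,0), Lo→(7,5)
Row eC: Mid→(4,0), Lo→(4,0)
Row eD: Mid→(4,0), Lo→(4,0)

bC: (7,0) (0,4) | bD: (7,0) (7,5) | eC: (4,0) (4,0) | eD: (4,0) (4,0)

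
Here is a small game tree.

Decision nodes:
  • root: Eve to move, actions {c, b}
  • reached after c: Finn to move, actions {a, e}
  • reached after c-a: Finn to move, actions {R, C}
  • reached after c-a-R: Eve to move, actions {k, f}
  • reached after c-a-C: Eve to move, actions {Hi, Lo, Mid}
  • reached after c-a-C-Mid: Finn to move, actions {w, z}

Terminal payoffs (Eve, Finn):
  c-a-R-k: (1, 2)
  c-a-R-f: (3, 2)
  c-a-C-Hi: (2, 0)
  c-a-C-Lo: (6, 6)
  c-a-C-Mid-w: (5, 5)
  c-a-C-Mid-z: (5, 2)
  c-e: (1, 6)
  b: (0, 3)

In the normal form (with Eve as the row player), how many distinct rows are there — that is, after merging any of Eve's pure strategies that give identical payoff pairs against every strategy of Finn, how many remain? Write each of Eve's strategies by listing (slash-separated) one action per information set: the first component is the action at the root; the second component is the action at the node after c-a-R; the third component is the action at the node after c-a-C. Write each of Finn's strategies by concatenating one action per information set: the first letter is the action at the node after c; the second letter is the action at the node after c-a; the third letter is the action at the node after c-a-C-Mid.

7

Eve has 12 pure strategies: c/k/Hi, c/k/Lo, c/k/Mid, c/f/Hi, c/f/Lo, c/f/Mid, b/k/Hi, b/k/Lo, b/k/Mid, b/f/Hi, b/f/Lo, b/f/Mid. Columns: aRw, aRz, aCw, aCz, eRw, eRz, eCw, eCz.
{c/k/Hi} → row (1,2) (1,2) (2,0) (2,0) (1,6) (1,6) (1,6) (1,6)
{c/k/Lo} → row (1,2) (1,2) (6,6) (6,6) (1,6) (1,6) (1,6) (1,6)
{c/k/Mid} → row (1,2) (1,2) (5,5) (5,2) (1,6) (1,6) (1,6) (1,6)
{c/f/Hi} → row (3,2) (3,2) (2,0) (2,0) (1,6) (1,6) (1,6) (1,6)
{c/f/Lo} → row (3,2) (3,2) (6,6) (6,6) (1,6) (1,6) (1,6) (1,6)
{c/f/Mid} → row (3,2) (3,2) (5,5) (5,2) (1,6) (1,6) (1,6) (1,6)
{b/k/Hi, b/k/Lo, b/k/Mid, b/f/Hi, b/f/Lo, b/f/Mid} → row (0,3) (0,3) (0,3) (0,3) (0,3) (0,3) (0,3) (0,3)
That's 7 distinct rows out of 12 strategies.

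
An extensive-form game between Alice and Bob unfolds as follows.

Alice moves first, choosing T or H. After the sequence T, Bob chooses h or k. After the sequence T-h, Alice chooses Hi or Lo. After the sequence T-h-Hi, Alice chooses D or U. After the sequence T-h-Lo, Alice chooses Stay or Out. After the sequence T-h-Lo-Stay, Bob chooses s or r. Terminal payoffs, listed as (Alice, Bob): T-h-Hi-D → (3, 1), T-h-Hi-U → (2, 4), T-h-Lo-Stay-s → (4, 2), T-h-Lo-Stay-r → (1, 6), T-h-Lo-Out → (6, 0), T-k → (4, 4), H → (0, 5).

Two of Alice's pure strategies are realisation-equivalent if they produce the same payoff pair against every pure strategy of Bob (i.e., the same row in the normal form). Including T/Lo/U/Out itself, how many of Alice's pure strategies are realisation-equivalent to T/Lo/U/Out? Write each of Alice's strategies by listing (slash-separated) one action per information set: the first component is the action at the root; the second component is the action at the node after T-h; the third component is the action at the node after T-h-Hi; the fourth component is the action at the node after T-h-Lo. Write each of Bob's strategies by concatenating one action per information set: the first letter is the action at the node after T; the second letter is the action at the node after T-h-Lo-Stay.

2

Row for T/Lo/U/Out (columns hs, hr, ks, kr): (6,0) (6,0) (4,4) (4,4).
Under T/Lo/U/Out, Alice's choice at the node after T-h-Hi can never be reached regardless of what Bob does, so varying those choices leaves every outcome unchanged.
Holding the reachable choices fixed and varying the unreachable one freely already gives 2 equivalent strategies.
No other strategy reproduces this row, so those 2 are the full class: T/Lo/D/Out, T/Lo/U/Out.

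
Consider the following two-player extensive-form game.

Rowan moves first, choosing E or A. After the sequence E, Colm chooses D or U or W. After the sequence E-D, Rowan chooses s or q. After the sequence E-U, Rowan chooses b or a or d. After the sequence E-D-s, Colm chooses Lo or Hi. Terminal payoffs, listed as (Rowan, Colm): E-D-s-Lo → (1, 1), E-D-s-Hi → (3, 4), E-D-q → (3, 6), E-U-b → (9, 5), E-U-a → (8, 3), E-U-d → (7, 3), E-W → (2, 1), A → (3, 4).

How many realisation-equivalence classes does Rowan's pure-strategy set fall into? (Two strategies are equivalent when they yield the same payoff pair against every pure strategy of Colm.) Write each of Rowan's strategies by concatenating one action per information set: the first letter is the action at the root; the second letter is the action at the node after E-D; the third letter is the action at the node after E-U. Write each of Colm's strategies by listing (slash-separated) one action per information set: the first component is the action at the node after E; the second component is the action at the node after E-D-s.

7

Rowan has 12 pure strategies: Esb, Esa, Esd, Eqb, Eqa, Eqd, Asb, Asa, Asd, Aqb, Aqa, Aqd. Columns: D/Lo, D/Hi, U/Lo, U/Hi, W/Lo, W/Hi.
{Esb} → row (1,1) (3,4) (9,5) (9,5) (2,1) (2,1)
{Esa} → row (1,1) (3,4) (8,3) (8,3) (2,1) (2,1)
{Esd} → row (1,1) (3,4) (7,3) (7,3) (2,1) (2,1)
{Eqb} → row (3,6) (3,6) (9,5) (9,5) (2,1) (2,1)
{Eqa} → row (3,6) (3,6) (8,3) (8,3) (2,1) (2,1)
{Eqd} → row (3,6) (3,6) (7,3) (7,3) (2,1) (2,1)
{Asb, Asa, Asd, Aqb, Aqa, Aqd} → row (3,4) (3,4) (3,4) (3,4) (3,4) (3,4)
That's 7 distinct rows out of 12 strategies.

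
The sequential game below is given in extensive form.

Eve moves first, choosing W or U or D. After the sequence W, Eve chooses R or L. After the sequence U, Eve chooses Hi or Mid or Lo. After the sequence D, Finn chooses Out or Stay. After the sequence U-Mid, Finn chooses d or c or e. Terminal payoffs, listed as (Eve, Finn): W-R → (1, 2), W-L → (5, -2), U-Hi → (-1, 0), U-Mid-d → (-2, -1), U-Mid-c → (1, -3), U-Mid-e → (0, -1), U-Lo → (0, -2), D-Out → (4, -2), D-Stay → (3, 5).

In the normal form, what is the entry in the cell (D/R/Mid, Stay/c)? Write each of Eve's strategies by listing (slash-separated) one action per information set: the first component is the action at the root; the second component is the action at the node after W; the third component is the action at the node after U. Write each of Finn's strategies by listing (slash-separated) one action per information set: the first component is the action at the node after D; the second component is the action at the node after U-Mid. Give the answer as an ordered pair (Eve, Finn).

Trace the play path from the root:
  Eve plays D
  Finn plays Stay at [D]
→ terminal payoff (3, 5).
(Eve's choice at the node after W is never reached on this path, so it doesn't affect the outcome.)

(3, 5)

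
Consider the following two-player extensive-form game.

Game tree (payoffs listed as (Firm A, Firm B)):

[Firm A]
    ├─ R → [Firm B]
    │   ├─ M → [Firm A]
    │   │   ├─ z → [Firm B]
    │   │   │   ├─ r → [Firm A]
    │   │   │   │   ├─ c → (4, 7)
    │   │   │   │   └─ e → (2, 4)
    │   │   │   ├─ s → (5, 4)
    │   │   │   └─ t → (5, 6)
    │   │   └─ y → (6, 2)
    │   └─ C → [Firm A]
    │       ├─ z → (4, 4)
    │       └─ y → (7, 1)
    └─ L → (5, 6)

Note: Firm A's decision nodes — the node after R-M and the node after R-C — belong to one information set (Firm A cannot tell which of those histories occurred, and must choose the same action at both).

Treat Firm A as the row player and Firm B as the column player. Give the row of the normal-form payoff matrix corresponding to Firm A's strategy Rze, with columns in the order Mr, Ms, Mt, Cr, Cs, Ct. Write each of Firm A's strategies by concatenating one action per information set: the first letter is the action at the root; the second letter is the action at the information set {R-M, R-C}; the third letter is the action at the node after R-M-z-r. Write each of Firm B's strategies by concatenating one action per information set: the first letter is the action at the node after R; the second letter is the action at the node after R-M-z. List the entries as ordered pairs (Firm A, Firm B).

(2,4) (5,4) (5,6) (4,4) (4,4) (4,4)

vs Mr: Firm A plays R → Firm B plays M at [R] → Firm A plays z at [R-M] → Firm B plays r at [R-M-z] → Firm A plays e at [R-M-z-r] → (2, 4)
vs Ms: Firm A plays R → Firm B plays M at [R] → Firm A plays z at [R-M] → Firm B plays s at [R-M-z] → (5, 4)
vs Mt: Firm A plays R → Firm B plays M at [R] → Firm A plays z at [R-M] → Firm B plays t at [R-M-z] → (5, 6)
vs Cr: Firm A plays R → Firm B plays C at [R] → Firm A plays z at [R-C] → (4, 4)
vs Cs: Firm A plays R → Firm B plays C at [R] → Firm A plays z at [R-C] → (4, 4)
vs Ct: Firm A plays R → Firm B plays C at [R] → Firm A plays z at [R-C] → (4, 4)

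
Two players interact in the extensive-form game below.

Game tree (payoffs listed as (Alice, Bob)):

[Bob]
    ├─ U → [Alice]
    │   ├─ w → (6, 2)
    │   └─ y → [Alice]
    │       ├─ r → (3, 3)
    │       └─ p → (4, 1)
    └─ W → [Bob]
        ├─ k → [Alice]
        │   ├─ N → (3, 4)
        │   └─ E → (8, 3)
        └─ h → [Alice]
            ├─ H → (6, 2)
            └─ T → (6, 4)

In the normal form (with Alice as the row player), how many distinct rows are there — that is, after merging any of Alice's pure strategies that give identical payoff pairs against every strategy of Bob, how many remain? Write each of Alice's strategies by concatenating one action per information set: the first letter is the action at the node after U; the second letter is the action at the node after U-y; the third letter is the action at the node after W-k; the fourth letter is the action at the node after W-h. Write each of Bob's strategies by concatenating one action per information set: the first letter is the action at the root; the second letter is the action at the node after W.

12

Alice has 16 pure strategies: wrNH, wrNT, wrEH, wrET, wpNH, wpNT, wpEH, wpET, yrNH, yrNT, yrEH, yrET, ypNH, ypNT, ypEH, ypET. Columns: Uk, Uh, Wk, Wh.
{wrNH, wpNH} → row (6,2) (6,2) (3,4) (6,2)
{wrNT, wpNT} → row (6,2) (6,2) (3,4) (6,4)
{wrEH, wpEH} → row (6,2) (6,2) (8,3) (6,2)
{wrET, wpET} → row (6,2) (6,2) (8,3) (6,4)
{yrNH} → row (3,3) (3,3) (3,4) (6,2)
{yrNT} → row (3,3) (3,3) (3,4) (6,4)
{yrEH} → row (3,3) (3,3) (8,3) (6,2)
{yrET} → row (3,3) (3,3) (8,3) (6,4)
{ypNH} → row (4,1) (4,1) (3,4) (6,2)
{ypNT} → row (4,1) (4,1) (3,4) (6,4)
{ypEH} → row (4,1) (4,1) (8,3) (6,2)
{ypET} → row (4,1) (4,1) (8,3) (6,4)
That's 12 distinct rows out of 16 strategies.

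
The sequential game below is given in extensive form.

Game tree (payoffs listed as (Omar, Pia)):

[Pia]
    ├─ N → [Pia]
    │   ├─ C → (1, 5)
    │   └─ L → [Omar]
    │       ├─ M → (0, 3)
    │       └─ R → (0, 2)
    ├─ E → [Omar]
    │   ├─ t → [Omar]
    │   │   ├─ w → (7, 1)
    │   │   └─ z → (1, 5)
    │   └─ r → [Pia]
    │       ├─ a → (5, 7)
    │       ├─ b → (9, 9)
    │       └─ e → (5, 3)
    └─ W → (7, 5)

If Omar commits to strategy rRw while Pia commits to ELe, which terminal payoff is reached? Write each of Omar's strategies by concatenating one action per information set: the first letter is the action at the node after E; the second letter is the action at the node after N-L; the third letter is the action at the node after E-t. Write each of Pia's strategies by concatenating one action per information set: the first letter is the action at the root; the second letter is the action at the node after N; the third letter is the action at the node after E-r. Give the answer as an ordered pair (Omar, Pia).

Trace the play path from the root:
  Pia plays E
  Omar plays r at [E]
  Pia plays e at [E-r]
→ terminal payoff (5, 3).
(Omar's choice at the node after N-L is never reached on this path, so it doesn't affect the outcome.)

(5, 3)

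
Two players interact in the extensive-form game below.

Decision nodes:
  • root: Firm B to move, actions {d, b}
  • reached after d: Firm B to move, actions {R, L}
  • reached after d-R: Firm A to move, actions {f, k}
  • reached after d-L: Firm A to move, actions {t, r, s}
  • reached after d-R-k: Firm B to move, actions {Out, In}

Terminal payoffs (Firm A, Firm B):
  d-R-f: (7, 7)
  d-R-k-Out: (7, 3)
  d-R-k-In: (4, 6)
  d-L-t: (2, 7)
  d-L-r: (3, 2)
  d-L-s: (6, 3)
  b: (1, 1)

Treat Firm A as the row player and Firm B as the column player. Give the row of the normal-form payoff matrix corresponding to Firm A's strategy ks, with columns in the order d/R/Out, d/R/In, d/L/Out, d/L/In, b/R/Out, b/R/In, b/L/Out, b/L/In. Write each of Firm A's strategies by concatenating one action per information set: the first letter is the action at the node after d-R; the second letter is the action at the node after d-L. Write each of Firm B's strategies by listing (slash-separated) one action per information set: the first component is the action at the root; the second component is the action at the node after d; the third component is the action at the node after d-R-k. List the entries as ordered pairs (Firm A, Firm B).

(7,3) (4,6) (6,3) (6,3) (1,1) (1,1) (1,1) (1,1)

vs d/R/Out: Firm B plays d → Firm B plays R at [d] → Firm A plays k at [d-R] → Firm B plays Out at [d-R-k] → (7, 3)
vs d/R/In: Firm B plays d → Firm B plays R at [d] → Firm A plays k at [d-R] → Firm B plays In at [d-R-k] → (4, 6)
vs d/L/Out: Firm B plays d → Firm B plays L at [d] → Firm A plays s at [d-L] → (6, 3)
vs d/L/In: Firm B plays d → Firm B plays L at [d] → Firm A plays s at [d-L] → (6, 3)
vs b/R/Out: Firm B plays b → (1, 1)
vs b/R/In: Firm B plays b → (1, 1)
vs b/L/Out: Firm B plays b → (1, 1)
vs b/L/In: Firm B plays b → (1, 1)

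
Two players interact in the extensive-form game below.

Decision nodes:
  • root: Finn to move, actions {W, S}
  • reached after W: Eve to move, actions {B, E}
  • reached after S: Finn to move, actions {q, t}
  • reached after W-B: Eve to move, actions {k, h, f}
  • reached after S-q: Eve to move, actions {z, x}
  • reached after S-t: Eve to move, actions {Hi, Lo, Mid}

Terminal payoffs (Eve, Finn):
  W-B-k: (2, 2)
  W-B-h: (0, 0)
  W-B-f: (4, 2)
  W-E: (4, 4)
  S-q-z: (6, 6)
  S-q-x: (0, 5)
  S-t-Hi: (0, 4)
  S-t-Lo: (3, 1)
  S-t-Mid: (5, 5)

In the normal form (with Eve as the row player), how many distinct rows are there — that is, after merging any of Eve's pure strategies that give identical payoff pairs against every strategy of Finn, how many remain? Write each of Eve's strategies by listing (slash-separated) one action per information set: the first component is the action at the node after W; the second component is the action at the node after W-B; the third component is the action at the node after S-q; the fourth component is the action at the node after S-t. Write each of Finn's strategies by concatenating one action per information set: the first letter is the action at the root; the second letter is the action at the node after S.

24

Eve has 36 pure strategies: B/k/z/Hi, B/k/z/Lo, B/k/z/Mid, B/k/x/Hi, B/k/x/Lo, B/k/x/Mid, B/h/z/Hi, B/h/z/Lo, B/h/z/Mid, B/h/x/Hi, B/h/x/Lo, B/h/x/Mid, B/f/z/Hi, B/f/z/Lo, B/f/z/Mid, B/f/x/Hi, B/f/x/Lo, B/f/x/Mid, E/k/z/Hi, E/k/z/Lo, E/k/z/Mid, E/k/x/Hi, E/k/x/Lo, E/k/x/Mid, E/h/z/Hi, E/h/z/Lo, E/h/z/Mid, E/h/x/Hi, E/h/x/Lo, E/h/x/Mid, E/f/z/Hi, E/f/z/Lo, E/f/z/Mid, E/f/x/Hi, E/f/x/Lo, E/f/x/Mid. Columns: Wq, Wt, Sq, St.
{B/k/z/Hi} → row (2,2) (2,2) (6,6) (0,4)
{B/k/z/Lo} → row (2,2) (2,2) (6,6) (3,1)
{B/k/z/Mid} → row (2,2) (2,2) (6,6) (5,5)
{B/k/x/Hi} → row (2,2) (2,2) (0,5) (0,4)
{B/k/x/Lo} → row (2,2) (2,2) (0,5) (3,1)
{B/k/x/Mid} → row (2,2) (2,2) (0,5) (5,5)
{B/h/z/Hi} → row (0,0) (0,0) (6,6) (0,4)
{B/h/z/Lo} → row (0,0) (0,0) (6,6) (3,1)
{B/h/z/Mid} → row (0,0) (0,0) (6,6) (5,5)
{B/h/x/Hi} → row (0,0) (0,0) (0,5) (0,4)
{B/h/x/Lo} → row (0,0) (0,0) (0,5) (3,1)
{B/h/x/Mid} → row (0,0) (0,0) (0,5) (5,5)
{B/f/z/Hi} → row (4,2) (4,2) (6,6) (0,4)
{B/f/z/Lo} → row (4,2) (4,2) (6,6) (3,1)
{B/f/z/Mid} → row (4,2) (4,2) (6,6) (5,5)
{B/f/x/Hi} → row (4,2) (4,2) (0,5) (0,4)
{B/f/x/Lo} → row (4,2) (4,2) (0,5) (3,1)
{B/f/x/Mid} → row (4,2) (4,2) (0,5) (5,5)
{E/k/z/Hi, E/h/z/Hi, E/f/z/Hi} → row (4,4) (4,4) (6,6) (0,4)
{E/k/z/Lo, E/h/z/Lo, E/f/z/Lo} → row (4,4) (4,4) (6,6) (3,1)
{E/k/z/Mid, E/h/z/Mid, E/f/z/Mid} → row (4,4) (4,4) (6,6) (5,5)
{E/k/x/Hi, E/h/x/Hi, E/f/x/Hi} → row (4,4) (4,4) (0,5) (0,4)
{E/k/x/Lo, E/h/x/Lo, E/f/x/Lo} → row (4,4) (4,4) (0,5) (3,1)
{E/k/x/Mid, E/h/x/Mid, E/f/x/Mid} → row (4,4) (4,4) (0,5) (5,5)
That's 24 distinct rows out of 36 strategies.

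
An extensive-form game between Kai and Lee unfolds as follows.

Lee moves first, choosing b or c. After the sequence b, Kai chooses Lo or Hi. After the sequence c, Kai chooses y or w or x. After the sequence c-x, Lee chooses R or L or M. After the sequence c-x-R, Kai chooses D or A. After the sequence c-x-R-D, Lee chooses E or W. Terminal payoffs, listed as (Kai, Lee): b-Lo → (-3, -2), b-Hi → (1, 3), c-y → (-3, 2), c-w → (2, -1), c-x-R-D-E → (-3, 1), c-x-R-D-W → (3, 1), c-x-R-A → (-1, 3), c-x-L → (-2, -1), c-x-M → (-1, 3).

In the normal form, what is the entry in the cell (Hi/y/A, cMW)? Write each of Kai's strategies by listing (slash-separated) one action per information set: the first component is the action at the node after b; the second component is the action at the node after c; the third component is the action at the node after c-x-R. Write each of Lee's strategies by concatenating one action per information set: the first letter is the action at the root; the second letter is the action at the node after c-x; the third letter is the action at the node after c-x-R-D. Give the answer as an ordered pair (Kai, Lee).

(-3, 2)

Trace the play path from the root:
  Lee plays c
  Kai plays y at [c]
→ terminal payoff (-3, 2).
(Kai's choice at the node after b is never reached on this path, so it doesn't affect the outcome.)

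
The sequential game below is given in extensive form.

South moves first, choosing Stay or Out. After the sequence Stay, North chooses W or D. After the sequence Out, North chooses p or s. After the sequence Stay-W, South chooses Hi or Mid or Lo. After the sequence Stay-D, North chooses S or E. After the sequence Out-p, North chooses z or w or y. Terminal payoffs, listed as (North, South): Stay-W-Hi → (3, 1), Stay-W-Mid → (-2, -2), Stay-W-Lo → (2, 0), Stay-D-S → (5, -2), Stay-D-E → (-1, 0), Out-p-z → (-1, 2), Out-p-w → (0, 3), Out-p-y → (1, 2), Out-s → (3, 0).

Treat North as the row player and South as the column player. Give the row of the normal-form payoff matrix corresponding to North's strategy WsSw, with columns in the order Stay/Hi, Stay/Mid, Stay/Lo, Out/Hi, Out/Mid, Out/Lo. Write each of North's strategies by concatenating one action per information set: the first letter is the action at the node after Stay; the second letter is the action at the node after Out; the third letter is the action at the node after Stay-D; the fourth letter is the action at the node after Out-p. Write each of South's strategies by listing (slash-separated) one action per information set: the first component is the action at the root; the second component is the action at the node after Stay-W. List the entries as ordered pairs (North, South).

(3,1) (-2,-2) (2,0) (3,0) (3,0) (3,0)

vs Stay/Hi: South plays Stay → North plays W at [Stay] → South plays Hi at [Stay-W] → (3, 1)
vs Stay/Mid: South plays Stay → North plays W at [Stay] → South plays Mid at [Stay-W] → (-2, -2)
vs Stay/Lo: South plays Stay → North plays W at [Stay] → South plays Lo at [Stay-W] → (2, 0)
vs Out/Hi: South plays Out → North plays s at [Out] → (3, 0)
vs Out/Mid: South plays Out → North plays s at [Out] → (3, 0)
vs Out/Lo: South plays Out → North plays s at [Out] → (3, 0)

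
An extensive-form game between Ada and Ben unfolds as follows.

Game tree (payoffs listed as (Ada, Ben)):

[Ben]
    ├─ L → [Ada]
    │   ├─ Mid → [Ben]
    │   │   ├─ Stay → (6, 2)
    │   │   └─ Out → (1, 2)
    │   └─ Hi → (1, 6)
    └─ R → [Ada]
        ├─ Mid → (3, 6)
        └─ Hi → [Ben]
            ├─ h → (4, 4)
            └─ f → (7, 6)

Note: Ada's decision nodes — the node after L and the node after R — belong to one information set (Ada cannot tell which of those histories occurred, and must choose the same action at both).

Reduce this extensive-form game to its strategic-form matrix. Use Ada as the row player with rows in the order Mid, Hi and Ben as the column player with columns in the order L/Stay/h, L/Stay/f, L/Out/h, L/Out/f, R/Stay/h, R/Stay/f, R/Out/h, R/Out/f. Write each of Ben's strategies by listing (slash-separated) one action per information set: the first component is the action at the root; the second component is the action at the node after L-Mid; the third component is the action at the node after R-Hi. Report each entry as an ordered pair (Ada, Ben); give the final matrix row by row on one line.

Mid: (6,2) (6,2) (1,2) (1,2) (3,6) (3,6) (3,6) (3,6) | Hi: (1,6) (1,6) (1,6) (1,6) (4,4) (7,6) (4,4) (7,6)

      L/Stay/h  L/Stay/f  L/Out/h  L/Out/f  R/Stay/h  R/Stay/f  R/Out/h  R/Out/f
 Mid    (6,2)    (6,2)    (1,2)    (1,2)    (3,6)    (3,6)    (3,6)    (3,6)
  Hi    (1,6)    (1,6)    (1,6)    (1,6)    (4,4)    (7,6)    (4,4)    (7,6)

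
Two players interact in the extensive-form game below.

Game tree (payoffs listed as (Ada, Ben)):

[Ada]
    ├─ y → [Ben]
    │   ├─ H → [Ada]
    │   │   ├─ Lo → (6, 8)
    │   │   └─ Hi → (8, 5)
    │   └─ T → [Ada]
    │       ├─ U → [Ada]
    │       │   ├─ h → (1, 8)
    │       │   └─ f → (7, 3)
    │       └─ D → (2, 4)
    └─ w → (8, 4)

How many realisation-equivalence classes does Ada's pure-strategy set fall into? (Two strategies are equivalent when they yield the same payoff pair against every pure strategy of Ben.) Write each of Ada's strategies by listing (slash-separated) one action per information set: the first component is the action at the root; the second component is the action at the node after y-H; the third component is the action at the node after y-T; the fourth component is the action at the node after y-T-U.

7

Ada has 16 pure strategies: y/Lo/U/h, y/Lo/U/f, y/Lo/D/h, y/Lo/D/f, y/Hi/U/h, y/Hi/U/f, y/Hi/D/h, y/Hi/D/f, w/Lo/U/h, w/Lo/U/f, w/Lo/D/h, w/Lo/D/f, w/Hi/U/h, w/Hi/U/f, w/Hi/D/h, w/Hi/D/f. Columns: H, T.
{y/Lo/U/h} → row (6,8) (1,8)
{y/Lo/U/f} → row (6,8) (7,3)
{y/Lo/D/h, y/Lo/D/f} → row (6,8) (2,4)
{y/Hi/U/h} → row (8,5) (1,8)
{y/Hi/U/f} → row (8,5) (7,3)
{y/Hi/D/h, y/Hi/D/f} → row (8,5) (2,4)
{w/Lo/U/h, w/Lo/U/f, w/Lo/D/h, w/Lo/D/f, w/Hi/U/h, w/Hi/U/f, w/Hi/D/h, w/Hi/D/f} → row (8,4) (8,4)
That's 7 distinct rows out of 16 strategies.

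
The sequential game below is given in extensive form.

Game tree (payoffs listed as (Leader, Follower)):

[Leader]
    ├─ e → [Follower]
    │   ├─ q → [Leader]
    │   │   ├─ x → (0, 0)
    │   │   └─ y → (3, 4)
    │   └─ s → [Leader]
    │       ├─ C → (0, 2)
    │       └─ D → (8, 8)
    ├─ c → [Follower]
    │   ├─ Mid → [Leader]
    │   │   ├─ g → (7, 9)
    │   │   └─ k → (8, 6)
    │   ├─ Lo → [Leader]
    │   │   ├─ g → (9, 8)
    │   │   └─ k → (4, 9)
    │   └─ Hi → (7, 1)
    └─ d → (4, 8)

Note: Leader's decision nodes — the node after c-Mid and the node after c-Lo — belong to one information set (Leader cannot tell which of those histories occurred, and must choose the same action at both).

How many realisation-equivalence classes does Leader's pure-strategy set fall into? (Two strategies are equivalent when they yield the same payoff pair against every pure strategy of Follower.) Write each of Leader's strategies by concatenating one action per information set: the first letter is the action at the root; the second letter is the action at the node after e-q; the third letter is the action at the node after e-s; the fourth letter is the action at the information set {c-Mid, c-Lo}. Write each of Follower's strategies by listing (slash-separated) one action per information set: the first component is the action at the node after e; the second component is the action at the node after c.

7

Leader has 24 pure strategies: exCg, exCk, exDg, exDk, eyCg, eyCk, eyDg, eyDk, cxCg, cxCk, cxDg, cxDk, cyCg, cyCk, cyDg, cyDk, dxCg, dxCk, dxDg, dxDk, dyCg, dyCk, dyDg, dyDk. Columns: q/Mid, q/Lo, q/Hi, s/Mid, s/Lo, s/Hi.
{exCg, exCk} → row (0,0) (0,0) (0,0) (0,2) (0,2) (0,2)
{exDg, exDk} → row (0,0) (0,0) (0,0) (8,8) (8,8) (8,8)
{eyCg, eyCk} → row (3,4) (3,4) (3,4) (0,2) (0,2) (0,2)
{eyDg, eyDk} → row (3,4) (3,4) (3,4) (8,8) (8,8) (8,8)
{cxCg, cxDg, cyCg, cyDg} → row (7,9) (9,8) (7,1) (7,9) (9,8) (7,1)
{cxCk, cxDk, cyCk, cyDk} → row (8,6) (4,9) (7,1) (8,6) (4,9) (7,1)
{dxCg, dxCk, dxDg, dxDk, dyCg, dyCk, dyDg, dyDk} → row (4,8) (4,8) (4,8) (4,8) (4,8) (4,8)
That's 7 distinct rows out of 24 strategies.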